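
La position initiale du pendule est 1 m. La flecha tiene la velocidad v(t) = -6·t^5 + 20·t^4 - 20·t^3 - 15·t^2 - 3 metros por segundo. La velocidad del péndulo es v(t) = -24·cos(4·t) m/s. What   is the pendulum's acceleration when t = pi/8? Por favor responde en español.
Partiendo de la velocidad v(t) = -24·cos(4·t), tomamos 1 derivada. Tomando d/dt de v(t), encontramos a(t) = 96·sin(4·t). Tenemos la aceleración a(t) = 96·sin(4·t). Sustituyendo t = pi/8: a(pi/8) = 96.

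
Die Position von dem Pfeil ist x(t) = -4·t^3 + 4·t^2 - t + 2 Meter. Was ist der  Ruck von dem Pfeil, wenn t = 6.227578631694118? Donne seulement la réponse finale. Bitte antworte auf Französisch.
À t = 6.227578631694118, j = -24.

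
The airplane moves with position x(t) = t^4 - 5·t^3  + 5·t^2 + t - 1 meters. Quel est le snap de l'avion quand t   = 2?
Nous devons dériver notre équation de la position x(t) = t^4 - 5·t^3 + 5·t^2 + t - 1 4 fois. En dérivant la position, nous obtenons la vitesse: v(t) = 4·t^3 - 15·t^2 + 10·t + 1. En prenant d/dt de v(t), nous trouvons a(t) = 12·t^2 - 30·t + 10. En dérivant l'accélération, nous obtenons le jerk: j(t) = 24·t - 30. En prenant d/dt de j(t), nous trouvons s(t) = 24. De l'équation du snap s(t) = 24, nous substituons t = 2 pour obtenir s = 24.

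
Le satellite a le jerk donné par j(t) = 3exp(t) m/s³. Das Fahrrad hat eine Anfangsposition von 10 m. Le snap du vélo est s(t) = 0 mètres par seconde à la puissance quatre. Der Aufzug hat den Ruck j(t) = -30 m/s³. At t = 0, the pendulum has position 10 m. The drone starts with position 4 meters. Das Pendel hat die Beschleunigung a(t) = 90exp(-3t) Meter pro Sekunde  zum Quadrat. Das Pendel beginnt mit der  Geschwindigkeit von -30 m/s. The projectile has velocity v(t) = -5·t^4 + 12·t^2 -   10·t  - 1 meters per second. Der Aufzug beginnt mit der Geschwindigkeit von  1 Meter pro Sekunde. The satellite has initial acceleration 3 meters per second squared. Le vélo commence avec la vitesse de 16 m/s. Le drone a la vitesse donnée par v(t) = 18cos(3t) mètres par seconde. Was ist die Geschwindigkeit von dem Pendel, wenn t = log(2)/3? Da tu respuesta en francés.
Nous devons trouver la primitive de notre équation de l'accélération a(t) = 90·exp(-3·t) 1 fois. L'intégrale de l'accélération, avec v(0) = -30, donne la vitesse: v(t) = -30·exp(-3·t). En utilisant v(t) = -30·exp(-3·t) et en substituant t = log(2)/3, nous trouvons v = -15.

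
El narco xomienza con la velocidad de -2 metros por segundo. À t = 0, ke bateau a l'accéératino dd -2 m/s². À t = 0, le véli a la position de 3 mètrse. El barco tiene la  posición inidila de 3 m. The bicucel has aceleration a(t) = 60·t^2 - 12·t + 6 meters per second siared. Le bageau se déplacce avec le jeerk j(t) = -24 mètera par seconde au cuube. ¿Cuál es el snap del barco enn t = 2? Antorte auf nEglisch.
To solve this, we need to take 1 derivative of our jerk equation j(t) = -24. The derivative of jerk gives snap: s(t) = 0. We have snap s(t) = 0. Substituting t = 2: s(2) = 0.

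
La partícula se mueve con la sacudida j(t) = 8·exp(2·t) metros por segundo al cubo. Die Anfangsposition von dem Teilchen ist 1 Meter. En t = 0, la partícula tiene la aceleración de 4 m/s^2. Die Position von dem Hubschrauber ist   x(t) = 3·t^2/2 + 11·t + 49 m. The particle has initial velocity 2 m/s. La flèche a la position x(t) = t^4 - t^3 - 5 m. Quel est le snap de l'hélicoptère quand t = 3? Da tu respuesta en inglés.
Starting from position x(t) = 3·t^2/2 + 11·t + 49, we take 4 derivatives. Taking d/dt of x(t), we find v(t) = 3·t + 11. Differentiating velocity, we get acceleration: a(t) = 3. Taking d/dt of a(t), we find j(t) = 0. Differentiating jerk, we get snap: s(t) = 0. We have snap s(t) = 0. Substituting t = 3: s(3) = 0.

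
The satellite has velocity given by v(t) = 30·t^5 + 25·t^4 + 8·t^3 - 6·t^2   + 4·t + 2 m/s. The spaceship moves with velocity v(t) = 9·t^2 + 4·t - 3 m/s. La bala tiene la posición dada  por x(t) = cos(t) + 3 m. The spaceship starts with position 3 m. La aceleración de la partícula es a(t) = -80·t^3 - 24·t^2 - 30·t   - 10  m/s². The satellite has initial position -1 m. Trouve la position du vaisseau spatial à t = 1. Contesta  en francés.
Nous devons intégrer notre équation de la vitesse v(t) = 9·t^2 + 4·t - 3 1 fois. L'intégrale de la vitesse, avec x(0) = 3, donne la position: x(t) = 3·t^3 + 2·t^2 - 3·t + 3. Nous avons la position x(t) = 3·t^3 + 2·t^2 - 3·t + 3. En substituant t = 1: x(1) = 5.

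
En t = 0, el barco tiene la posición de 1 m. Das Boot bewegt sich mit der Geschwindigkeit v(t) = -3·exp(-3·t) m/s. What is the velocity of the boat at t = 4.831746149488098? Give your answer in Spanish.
Usando v(t) = -3·exp(-3·t) y sustituyendo t = 4.831746149488098, encontramos v = -0.00000152026459925890.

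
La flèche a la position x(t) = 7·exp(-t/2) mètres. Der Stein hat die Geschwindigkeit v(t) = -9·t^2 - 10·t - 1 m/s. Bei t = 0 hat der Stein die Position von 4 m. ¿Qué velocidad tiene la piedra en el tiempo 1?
Tenemos la velocidad v(t) = -9·t^2 - 10·t - 1. Sustituyendo t = 1: v(1) = -20.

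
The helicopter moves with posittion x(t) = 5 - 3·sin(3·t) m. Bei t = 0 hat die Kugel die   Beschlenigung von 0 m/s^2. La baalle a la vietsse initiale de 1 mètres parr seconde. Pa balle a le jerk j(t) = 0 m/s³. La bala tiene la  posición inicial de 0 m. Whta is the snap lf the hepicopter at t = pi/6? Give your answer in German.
Wir müssen unsere Gleichung für die Position x(t) = 5 - 3·sin(3·t) 4-mal ableiten. Die Ableitung von der Position ergibt die Geschwindigkeit: v(t) = -9·cos(3·t). Durch Ableiten von der Geschwindigkeit erhalten wir die Beschleunigung: a(t) = 27·sin(3·t). Durch Ableiten von der Beschleunigung erhalten wir den Ruck: j(t) = 81·cos(3·t). Mit d/dt von j(t) finden wir s(t) = -243·sin(3·t). Mit s(t) = -243·sin(3·t) und Einsetzen von t = pi/6, finden wir s = -243.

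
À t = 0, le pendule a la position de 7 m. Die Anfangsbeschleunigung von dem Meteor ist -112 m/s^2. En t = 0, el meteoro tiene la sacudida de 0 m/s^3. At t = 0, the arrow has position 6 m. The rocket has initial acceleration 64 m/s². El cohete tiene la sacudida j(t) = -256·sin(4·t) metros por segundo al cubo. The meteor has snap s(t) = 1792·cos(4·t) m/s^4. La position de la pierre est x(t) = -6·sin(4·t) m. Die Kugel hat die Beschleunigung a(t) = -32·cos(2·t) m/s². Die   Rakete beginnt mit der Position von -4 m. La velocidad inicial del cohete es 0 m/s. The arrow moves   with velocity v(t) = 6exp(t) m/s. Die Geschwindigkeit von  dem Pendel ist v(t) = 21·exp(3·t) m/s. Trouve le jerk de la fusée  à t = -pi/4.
Nous avons le jerk j(t) = -256·sin(4·t). En substituant t = -pi/4: j(-pi/4) = 0.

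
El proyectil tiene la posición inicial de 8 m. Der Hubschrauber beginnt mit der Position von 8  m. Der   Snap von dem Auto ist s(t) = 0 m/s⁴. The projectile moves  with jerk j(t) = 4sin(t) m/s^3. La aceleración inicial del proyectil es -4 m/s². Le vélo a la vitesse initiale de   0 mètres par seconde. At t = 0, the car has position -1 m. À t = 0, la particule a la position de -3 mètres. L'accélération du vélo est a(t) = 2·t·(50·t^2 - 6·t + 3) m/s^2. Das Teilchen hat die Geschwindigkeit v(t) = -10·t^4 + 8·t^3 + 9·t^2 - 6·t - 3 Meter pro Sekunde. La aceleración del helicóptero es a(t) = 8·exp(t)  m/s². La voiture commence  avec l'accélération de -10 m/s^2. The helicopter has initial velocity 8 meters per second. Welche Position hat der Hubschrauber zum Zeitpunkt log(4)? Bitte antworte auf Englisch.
We must find the antiderivative of our acceleration equation a(t) = 8·exp(t) 2 times. Taking ∫a(t)dt and applying v(0) = 8, we find v(t) = 8·exp(t). Taking ∫v(t)dt and applying x(0) = 8, we find x(t) = 8·exp(t). From the given position equation x(t) = 8·exp(t), we substitute t = log(4) to get x = 32.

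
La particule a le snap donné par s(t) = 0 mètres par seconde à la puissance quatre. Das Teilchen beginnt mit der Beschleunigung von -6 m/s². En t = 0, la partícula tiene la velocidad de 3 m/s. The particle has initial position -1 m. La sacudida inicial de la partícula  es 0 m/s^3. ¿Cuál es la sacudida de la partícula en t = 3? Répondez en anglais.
We need to integrate our snap equation s(t) = 0 1 time. The integral of snap, with j(0) = 0, gives jerk: j(t) = 0. From the given jerk equation j(t) = 0, we substitute t = 3 to get j = 0.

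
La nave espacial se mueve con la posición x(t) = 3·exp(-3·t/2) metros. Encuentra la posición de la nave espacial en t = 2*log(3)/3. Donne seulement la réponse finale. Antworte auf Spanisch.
x(2*log(3)/3) = 1.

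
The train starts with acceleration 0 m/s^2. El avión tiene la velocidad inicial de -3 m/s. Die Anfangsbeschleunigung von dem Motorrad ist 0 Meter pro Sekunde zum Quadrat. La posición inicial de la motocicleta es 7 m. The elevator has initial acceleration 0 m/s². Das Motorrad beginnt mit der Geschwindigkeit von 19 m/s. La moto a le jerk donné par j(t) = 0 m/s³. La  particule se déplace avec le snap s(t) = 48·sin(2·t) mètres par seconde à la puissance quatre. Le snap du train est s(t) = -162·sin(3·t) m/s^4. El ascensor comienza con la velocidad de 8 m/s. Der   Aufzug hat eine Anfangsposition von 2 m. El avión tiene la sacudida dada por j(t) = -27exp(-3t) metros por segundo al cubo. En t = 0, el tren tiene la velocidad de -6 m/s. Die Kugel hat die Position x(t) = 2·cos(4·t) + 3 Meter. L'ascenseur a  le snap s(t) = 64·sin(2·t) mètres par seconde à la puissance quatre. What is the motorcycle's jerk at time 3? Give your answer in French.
Nous avons le jerk j(t) = 0. En substituant t = 3: j(3) = 0.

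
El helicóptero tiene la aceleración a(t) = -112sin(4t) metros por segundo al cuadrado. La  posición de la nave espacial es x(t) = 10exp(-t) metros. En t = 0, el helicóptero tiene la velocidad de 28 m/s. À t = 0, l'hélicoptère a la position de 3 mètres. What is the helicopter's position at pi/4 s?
We must find the integral of our acceleration equation a(t) = -112·sin(4·t) 2 times. Taking ∫a(t)dt and applying v(0) = 28, we find v(t) = 28·cos(4·t). Finding the antiderivative of v(t) and using x(0) = 3: x(t) = 7·sin(4·t) + 3. From the given position equation x(t) = 7·sin(4·t) + 3, we substitute t = pi/4 to get x = 3.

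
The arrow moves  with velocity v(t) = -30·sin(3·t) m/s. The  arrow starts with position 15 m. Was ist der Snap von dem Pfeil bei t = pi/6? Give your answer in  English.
To solve this, we need to take 3 derivatives of our velocity equation v(t) = -30·sin(3·t). Taking d/dt of v(t), we find a(t) = -90·cos(3·t). The derivative of acceleration gives jerk: j(t) = 270·sin(3·t). The derivative of jerk gives snap: s(t) = 810·cos(3·t). From the given snap equation s(t) = 810·cos(3·t), we substitute t = pi/6 to get s = 0.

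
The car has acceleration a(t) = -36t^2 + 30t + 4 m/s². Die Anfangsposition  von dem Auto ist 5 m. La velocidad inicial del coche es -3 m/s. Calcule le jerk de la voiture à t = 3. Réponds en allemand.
Um dies zu lösen, müssen wir 1 Ableitung unserer Gleichung für die Beschleunigung a(t) = -36·t^2 + 30·t + 4 nehmen. Die Ableitung von der Beschleunigung ergibt den Ruck: j(t) = 30 - 72·t. Aus der Gleichung für den Ruck j(t) = 30 - 72·t, setzen wir t = 3 ein und erhalten j = -186.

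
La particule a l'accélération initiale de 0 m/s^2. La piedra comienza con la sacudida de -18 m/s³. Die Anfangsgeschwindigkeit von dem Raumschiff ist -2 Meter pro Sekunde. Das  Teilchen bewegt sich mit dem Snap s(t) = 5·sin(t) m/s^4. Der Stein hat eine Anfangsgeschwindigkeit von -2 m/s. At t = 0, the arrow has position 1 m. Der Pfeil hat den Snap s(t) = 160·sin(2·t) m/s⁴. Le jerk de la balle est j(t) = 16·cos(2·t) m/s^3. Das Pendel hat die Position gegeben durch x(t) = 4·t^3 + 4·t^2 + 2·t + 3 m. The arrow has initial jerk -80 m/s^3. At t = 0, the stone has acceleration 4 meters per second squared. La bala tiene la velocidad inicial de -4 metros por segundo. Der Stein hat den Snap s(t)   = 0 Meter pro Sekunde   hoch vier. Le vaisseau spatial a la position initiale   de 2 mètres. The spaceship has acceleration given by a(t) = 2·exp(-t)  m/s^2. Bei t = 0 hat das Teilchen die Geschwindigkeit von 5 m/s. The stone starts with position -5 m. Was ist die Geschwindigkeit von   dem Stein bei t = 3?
Um dies zu lösen, müssen wir 3 Stammfunktionen unserer Gleichung für den Snap s(t) = 0 finden. Mit ∫s(t)dt und Anwendung von j(0) = -18, finden wir j(t) = -18. Durch Integration von dem Ruck und Verwendung der Anfangsbedingung a(0) = 4, erhalten wir a(t) = 4 - 18·t. Das Integral von der Beschleunigung, mit v(0) = -2, ergibt die Geschwindigkeit: v(t) = -9·t^2 + 4·t - 2. Wir haben die Geschwindigkeit v(t) = -9·t^2 + 4·t - 2. Durch Einsetzen von t = 3: v(3) = -71.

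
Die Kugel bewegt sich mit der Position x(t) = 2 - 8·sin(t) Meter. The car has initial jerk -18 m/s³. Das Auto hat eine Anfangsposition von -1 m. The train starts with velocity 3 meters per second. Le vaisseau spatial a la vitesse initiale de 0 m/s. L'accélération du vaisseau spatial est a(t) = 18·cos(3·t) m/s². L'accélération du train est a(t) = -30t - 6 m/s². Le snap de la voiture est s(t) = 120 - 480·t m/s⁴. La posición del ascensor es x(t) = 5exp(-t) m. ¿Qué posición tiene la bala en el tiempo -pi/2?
Usando x(t) = 2 - 8·sin(t) y sustituyendo t = -pi/2, encontramos x = 10.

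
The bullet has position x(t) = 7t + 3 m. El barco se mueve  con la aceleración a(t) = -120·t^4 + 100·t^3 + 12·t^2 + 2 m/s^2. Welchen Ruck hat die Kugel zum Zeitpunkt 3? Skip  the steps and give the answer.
j(3) = 0.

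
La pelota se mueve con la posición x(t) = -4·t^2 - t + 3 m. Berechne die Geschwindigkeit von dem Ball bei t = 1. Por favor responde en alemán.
Wir müssen unsere Gleichung für die Position x(t) = -4·t^2 - t + 3 1-mal ableiten. Durch Ableiten von der Position erhalten wir die Geschwindigkeit: v(t) = -8·t - 1. Wir haben die Geschwindigkeit v(t) = -8·t - 1. Durch Einsetzen von t = 1: v(1) = -9.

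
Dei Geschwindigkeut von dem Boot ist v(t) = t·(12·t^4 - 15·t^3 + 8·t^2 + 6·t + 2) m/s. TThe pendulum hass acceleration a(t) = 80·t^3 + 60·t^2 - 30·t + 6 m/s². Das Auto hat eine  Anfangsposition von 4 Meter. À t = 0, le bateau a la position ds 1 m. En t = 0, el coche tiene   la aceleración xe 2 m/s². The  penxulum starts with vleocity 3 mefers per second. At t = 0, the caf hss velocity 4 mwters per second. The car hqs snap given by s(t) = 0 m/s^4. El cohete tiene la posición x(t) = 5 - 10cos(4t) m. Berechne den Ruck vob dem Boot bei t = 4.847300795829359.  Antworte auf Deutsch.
Um dies zu lösen, müssen wir 2 Ableitungen unserer Gleichung für die Geschwindigkeit v(t) = t·(12·t^4 - 15·t^3 + 8·t^2 + 6·t + 2) nehmen. Die Ableitung von der Geschwindigkeit ergibt die Beschleunigung: a(t) = 12·t^4 - 15·t^3 + 8·t^2 + t·(48·t^3 - 45·t^2 + 16·t + 6) + 6·t + 2. Durch Ableiten von der Beschleunigung erhalten wir den Ruck: j(t) = 96·t^3 - 90·t^2 + t·(144·t^2 - 90·t + 16) + 32·t + 12. Aus der Gleichung für den Ruck j(t) = 96·t^3 - 90·t^2 + t·(144·t^2 - 90·t + 16) + 32·t + 12, setzen wir t = 4.847300795829359 ein und erhalten j = 23349.8331125360.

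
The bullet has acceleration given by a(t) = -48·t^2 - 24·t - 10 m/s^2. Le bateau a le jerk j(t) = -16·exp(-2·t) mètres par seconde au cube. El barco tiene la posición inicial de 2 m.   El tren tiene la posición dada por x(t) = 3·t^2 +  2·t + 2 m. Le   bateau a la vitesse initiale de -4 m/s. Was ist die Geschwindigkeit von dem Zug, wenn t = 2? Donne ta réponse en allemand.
Um dies zu lösen, müssen wir 1 Ableitung unserer Gleichung für die Position x(t) = 3·t^2 + 2·t + 2 nehmen. Durch Ableiten von der Position erhalten wir die Geschwindigkeit: v(t) = 6·t + 2. Mit v(t) = 6·t + 2 und Einsetzen von t = 2, finden wir v = 14.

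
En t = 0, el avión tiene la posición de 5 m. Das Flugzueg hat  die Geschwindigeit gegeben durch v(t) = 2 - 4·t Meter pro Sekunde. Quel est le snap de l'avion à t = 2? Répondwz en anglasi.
We must differentiate our velocity equation v(t) = 2 - 4·t 3 times. Taking d/dt of v(t), we find a(t) = -4. Differentiating acceleration, we get jerk: j(t) = 0. Differentiating jerk, we get snap: s(t) = 0. From the given snap equation s(t) = 0, we substitute t = 2 to get s = 0.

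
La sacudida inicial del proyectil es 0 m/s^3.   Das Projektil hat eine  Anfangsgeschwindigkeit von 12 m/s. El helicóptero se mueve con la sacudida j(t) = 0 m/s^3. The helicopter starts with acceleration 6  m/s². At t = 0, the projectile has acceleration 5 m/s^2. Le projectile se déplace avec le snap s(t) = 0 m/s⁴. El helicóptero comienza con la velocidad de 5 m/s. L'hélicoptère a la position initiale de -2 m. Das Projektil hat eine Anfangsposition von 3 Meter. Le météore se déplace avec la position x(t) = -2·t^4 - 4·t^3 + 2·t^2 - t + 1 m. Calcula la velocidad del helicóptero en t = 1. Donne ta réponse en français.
Nous devons intégrer notre équation du jerk j(t) = 0 2 fois. La primitive du jerk est l'accélération. En utilisant a(0) = 6, nous obtenons a(t) = 6. En prenant ∫a(t)dt et en appliquant v(0) = 5, nous trouvons v(t) = 6·t + 5. En utilisant v(t) = 6·t + 5 et en substituant t = 1, nous trouvons v = 11.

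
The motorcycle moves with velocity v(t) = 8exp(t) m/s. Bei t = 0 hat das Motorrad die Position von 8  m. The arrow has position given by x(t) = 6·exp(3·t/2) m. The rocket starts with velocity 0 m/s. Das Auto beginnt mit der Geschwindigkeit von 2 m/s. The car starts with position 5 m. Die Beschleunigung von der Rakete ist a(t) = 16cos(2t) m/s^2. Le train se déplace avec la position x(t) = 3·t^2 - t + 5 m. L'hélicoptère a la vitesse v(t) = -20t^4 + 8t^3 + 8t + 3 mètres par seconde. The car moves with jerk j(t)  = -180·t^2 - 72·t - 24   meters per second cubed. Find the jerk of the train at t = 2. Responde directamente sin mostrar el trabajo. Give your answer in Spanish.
En t = 2, j = 0.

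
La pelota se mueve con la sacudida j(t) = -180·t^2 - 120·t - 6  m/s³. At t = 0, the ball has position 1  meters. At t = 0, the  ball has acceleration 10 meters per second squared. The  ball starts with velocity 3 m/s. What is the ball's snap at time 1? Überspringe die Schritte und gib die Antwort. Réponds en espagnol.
s(1) = -480.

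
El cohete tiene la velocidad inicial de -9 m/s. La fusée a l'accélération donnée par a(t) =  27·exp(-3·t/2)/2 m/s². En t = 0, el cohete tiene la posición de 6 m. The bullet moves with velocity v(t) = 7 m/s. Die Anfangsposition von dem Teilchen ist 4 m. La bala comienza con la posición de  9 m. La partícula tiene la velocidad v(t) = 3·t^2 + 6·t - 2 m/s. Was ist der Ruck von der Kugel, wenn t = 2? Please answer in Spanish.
Partiendo de la velocidad v(t) = 7, tomamos 2 derivadas. Tomando d/dt de v(t), encontramos a(t) = 0. Derivando la aceleración, obtenemos la sacudida: j(t) = 0. De la ecuación de la sacudida j(t) = 0, sustituimos t = 2 para obtener j = 0.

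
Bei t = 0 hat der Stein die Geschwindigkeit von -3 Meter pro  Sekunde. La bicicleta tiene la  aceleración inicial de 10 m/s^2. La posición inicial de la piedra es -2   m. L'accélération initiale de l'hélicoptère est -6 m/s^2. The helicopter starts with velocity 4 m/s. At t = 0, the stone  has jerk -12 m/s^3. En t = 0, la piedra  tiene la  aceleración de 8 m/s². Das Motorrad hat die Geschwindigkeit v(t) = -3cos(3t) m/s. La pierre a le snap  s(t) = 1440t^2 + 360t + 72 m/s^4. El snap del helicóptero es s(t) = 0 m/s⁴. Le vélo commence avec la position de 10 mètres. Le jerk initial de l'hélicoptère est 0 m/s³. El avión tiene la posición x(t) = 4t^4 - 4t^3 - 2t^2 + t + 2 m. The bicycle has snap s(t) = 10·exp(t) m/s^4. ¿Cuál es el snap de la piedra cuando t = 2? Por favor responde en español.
Tenemos el snap s(t) = 1440·t^2 + 360·t + 72. Sustituyendo t = 2: s(2) = 6552.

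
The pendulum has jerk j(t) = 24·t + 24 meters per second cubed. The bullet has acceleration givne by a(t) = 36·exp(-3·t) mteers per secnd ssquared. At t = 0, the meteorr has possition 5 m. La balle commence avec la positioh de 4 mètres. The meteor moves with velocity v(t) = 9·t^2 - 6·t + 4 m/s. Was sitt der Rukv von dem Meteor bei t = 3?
Ausgehend von der Geschwindigkeit v(t) = 9·t^2 - 6·t + 4, nehmen wir 2 Ableitungen. Die Ableitung von der Geschwindigkeit ergibt die Beschleunigung: a(t) = 18·t - 6. Durch Ableiten von der Beschleunigung erhalten wir den Ruck: j(t) = 18. Mit j(t) = 18 und Einsetzen von t = 3, finden wir j = 18.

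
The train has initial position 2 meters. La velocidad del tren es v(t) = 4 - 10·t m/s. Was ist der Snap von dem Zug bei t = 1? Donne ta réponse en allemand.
Um dies zu lösen, müssen wir 3 Ableitungen unserer Gleichung für die Geschwindigkeit v(t) = 4 - 10·t nehmen. Die Ableitung von der Geschwindigkeit ergibt die Beschleunigung: a(t) = -10. Mit d/dt von a(t) finden wir j(t) = 0. Mit d/dt von j(t) finden wir s(t) = 0. Mit s(t) = 0 und Einsetzen von t = 1, finden wir s = 0.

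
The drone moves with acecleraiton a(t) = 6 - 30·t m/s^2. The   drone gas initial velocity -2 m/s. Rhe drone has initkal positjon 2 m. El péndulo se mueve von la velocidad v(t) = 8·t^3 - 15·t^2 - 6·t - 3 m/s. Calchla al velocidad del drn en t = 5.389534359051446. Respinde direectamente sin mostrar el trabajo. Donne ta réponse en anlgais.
The velocity at t = 5.389534359051446 is v = -405.369002956633.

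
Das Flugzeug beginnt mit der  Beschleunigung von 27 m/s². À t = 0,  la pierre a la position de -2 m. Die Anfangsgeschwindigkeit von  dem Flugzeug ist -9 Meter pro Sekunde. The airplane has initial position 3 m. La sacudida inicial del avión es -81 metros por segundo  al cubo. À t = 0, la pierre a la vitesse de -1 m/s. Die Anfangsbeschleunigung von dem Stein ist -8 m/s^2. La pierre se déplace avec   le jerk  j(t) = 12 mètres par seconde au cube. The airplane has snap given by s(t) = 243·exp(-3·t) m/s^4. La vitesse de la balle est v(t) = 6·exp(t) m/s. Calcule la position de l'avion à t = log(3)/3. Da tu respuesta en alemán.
Ausgehend von dem Snap s(t) = 243·exp(-3·t), nehmen wir 4 Integrale. Mit ∫s(t)dt und Anwendung von j(0) = -81, finden wir j(t) = -81·exp(-3·t). Mit ∫j(t)dt und Anwendung von a(0) = 27, finden wir a(t) = 27·exp(-3·t). Die Stammfunktion von der Beschleunigung ist die Geschwindigkeit. Mit v(0) = -9 erhalten wir v(t) = -9·exp(-3·t). Mit ∫v(t)dt und Anwendung von x(0) = 3, finden wir x(t) = 3·exp(-3·t). Wir haben die Position x(t) = 3·exp(-3·t). Durch Einsetzen von t = log(3)/3: x(log(3)/3) = 1.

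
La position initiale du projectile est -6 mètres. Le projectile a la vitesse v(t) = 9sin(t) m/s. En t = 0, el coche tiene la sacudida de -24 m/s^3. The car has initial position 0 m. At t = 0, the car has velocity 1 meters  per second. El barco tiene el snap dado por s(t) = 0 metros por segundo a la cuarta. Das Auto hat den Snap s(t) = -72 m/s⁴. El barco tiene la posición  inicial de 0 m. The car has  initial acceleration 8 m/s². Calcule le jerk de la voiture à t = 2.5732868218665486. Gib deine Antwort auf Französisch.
En partant du snap s(t) = -72, nous prenons 1 intégrale. En intégrant le snap et en utilisant la condition initiale j(0) = -24, nous obtenons j(t) = -72·t - 24. En utilisant j(t) = -72·t - 24 et en substituant t = 2.5732868218665486, nous trouvons j = -209.276651174392.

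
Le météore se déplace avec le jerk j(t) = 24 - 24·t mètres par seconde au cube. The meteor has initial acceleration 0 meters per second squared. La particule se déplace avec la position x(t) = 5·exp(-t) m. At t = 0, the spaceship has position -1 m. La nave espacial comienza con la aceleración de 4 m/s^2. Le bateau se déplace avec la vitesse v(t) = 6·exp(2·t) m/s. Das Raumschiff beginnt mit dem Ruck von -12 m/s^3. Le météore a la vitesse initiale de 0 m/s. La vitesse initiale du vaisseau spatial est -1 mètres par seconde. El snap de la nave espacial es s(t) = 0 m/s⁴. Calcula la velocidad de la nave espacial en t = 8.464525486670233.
Necesitamos integrar nuestra ecuación del snap s(t) = 0 3 veces. Integrando el snap y usando la condición inicial j(0) = -12, obtenemos j(t) = -12. La integral de la sacudida es la aceleración. Usando a(0) = 4, obtenemos a(t) = 4 - 12·t. Tomando ∫a(t)dt y aplicando v(0) = -1, encontramos v(t) = -6·t^2 + 4·t - 1. Usando v(t) = -6·t^2 + 4·t - 1 y sustituyendo t = 8.464525486670233, encontramos v = -397.031048340259.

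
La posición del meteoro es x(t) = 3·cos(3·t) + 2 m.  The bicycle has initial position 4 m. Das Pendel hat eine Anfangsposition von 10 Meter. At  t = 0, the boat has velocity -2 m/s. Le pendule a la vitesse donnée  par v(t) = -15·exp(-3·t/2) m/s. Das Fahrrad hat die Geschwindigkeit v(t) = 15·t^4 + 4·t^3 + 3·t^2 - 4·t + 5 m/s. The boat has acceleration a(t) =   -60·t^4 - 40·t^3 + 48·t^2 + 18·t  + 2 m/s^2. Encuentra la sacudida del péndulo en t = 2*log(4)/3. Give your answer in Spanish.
Para resolver esto, necesitamos tomar 2 derivadas de nuestra ecuación de la velocidad v(t) = -15·exp(-3·t/2). Derivando la velocidad, obtenemos la aceleración: a(t) = 45·exp(-3·t/2)/2. La derivada de la aceleración da la sacudida: j(t) = -135·exp(-3·t/2)/4. Tenemos la sacudida j(t) = -135·exp(-3·t/2)/4. Sustituyendo t = 2*log(4)/3: j(2*log(4)/3) = -135/16.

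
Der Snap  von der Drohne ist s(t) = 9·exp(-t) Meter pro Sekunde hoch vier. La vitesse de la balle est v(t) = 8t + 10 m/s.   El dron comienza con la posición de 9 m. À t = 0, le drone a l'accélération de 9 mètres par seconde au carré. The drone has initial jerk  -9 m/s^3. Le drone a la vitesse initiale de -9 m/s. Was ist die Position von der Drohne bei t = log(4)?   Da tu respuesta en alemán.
Wir müssen die Stammfunktion unserer Gleichung für den Snap s(t) = 9·exp(-t) 4-mal finden. Durch Integration von dem Snap und Verwendung der Anfangsbedingung j(0) = -9, erhalten wir j(t) = -9·exp(-t). Die Stammfunktion von dem Ruck ist die Beschleunigung. Mit a(0) = 9 erhalten wir a(t) = 9·exp(-t). Das Integral von der Beschleunigung, mit v(0) = -9, ergibt die Geschwindigkeit: v(t) = -9·exp(-t). Die Stammfunktion von der Geschwindigkeit, mit x(0) = 9, ergibt die Position: x(t) = 9·exp(-t). Aus der Gleichung für die Position x(t) = 9·exp(-t), setzen wir t = log(4) ein und erhalten x = 9/4.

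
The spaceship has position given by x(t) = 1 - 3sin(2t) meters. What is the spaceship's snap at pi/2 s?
We must differentiate our position equation x(t) = 1 - 3·sin(2·t) 4 times. The derivative of position gives velocity: v(t) = -6·cos(2·t). The derivative of velocity gives acceleration: a(t) = 12·sin(2·t). The derivative of acceleration gives jerk: j(t) = 24·cos(2·t). Taking d/dt of j(t), we find s(t) = -48·sin(2·t). We have snap s(t) = -48·sin(2·t). Substituting t = pi/2: s(pi/2) = 0.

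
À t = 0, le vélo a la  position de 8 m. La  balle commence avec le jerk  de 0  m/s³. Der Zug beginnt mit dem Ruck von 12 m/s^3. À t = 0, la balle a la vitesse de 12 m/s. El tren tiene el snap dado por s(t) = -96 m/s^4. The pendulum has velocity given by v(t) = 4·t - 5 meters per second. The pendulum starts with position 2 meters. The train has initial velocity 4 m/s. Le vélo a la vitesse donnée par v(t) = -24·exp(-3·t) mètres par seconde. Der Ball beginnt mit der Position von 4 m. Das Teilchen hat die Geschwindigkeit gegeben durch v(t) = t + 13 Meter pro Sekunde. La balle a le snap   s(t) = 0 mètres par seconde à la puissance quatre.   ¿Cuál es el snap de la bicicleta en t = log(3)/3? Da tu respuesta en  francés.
Nous devons dériver notre équation de la vitesse v(t) = -24·exp(-3·t) 3 fois. La dérivée de la vitesse donne l'accélération: a(t) = 72·exp(-3·t). La dérivée de l'accélération donne le jerk: j(t) = -216·exp(-3·t). La dérivée du jerk donne le snap: s(t) = 648·exp(-3·t). Nous avons le snap s(t) = 648·exp(-3·t). En substituant t = log(3)/3: s(log(3)/3) = 216.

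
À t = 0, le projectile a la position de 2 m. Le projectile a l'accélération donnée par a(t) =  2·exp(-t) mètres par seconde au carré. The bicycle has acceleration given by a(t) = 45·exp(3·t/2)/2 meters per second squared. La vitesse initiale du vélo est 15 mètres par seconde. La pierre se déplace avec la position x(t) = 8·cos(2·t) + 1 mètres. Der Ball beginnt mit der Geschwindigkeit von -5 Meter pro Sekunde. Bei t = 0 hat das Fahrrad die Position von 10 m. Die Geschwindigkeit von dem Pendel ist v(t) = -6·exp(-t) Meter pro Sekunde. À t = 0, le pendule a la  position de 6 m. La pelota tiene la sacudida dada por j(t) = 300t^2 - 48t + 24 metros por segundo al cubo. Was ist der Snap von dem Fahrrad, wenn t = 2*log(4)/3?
Wir müssen unsere Gleichung für die Beschleunigung a(t) = 45·exp(3·t/2)/2 2-mal ableiten. Die Ableitung von der Beschleunigung ergibt den Ruck: j(t) = 135·exp(3·t/2)/4. Die Ableitung von dem Ruck ergibt den Snap: s(t) = 405·exp(3·t/2)/8. Wir haben den Snap s(t) = 405·exp(3·t/2)/8. Durch Einsetzen von t = 2*log(4)/3: s(2*log(4)/3) = 405/2.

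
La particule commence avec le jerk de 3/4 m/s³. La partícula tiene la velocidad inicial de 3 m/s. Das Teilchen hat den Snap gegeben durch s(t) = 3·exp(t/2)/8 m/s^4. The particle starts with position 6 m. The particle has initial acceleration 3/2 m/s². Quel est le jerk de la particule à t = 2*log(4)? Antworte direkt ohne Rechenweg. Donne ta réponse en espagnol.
j(2*log(4)) = 3.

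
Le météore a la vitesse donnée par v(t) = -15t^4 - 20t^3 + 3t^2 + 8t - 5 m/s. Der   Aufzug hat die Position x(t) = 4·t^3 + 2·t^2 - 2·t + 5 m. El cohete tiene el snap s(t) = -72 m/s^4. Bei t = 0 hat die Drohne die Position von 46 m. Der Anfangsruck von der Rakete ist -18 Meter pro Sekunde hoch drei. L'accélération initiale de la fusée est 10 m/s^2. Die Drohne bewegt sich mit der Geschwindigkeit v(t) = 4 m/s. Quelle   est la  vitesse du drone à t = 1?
De l'équation de la vitesse v(t) = 4, nous substituons t = 1 pour obtenir v = 4.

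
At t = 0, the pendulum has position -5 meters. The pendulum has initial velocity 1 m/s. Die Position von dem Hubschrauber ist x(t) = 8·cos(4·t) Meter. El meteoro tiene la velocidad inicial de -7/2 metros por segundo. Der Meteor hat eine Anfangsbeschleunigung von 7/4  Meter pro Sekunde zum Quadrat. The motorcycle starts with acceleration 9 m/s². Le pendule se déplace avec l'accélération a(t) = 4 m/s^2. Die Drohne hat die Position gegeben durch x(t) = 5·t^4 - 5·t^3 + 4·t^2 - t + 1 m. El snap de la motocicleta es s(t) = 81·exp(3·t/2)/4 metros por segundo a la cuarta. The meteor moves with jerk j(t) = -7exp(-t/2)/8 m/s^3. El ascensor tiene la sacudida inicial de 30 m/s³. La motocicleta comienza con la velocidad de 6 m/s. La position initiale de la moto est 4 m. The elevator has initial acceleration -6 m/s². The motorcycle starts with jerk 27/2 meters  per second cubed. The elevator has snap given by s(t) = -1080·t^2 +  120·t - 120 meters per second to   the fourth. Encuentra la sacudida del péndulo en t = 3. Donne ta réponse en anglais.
To solve this, we need to take 1 derivative of our acceleration equation a(t) = 4. The derivative of acceleration gives jerk: j(t) = 0. We have jerk j(t) = 0. Substituting t = 3: j(3) = 0.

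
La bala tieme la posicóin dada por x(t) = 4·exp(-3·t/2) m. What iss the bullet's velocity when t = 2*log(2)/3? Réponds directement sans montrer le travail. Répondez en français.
La réponse est -3.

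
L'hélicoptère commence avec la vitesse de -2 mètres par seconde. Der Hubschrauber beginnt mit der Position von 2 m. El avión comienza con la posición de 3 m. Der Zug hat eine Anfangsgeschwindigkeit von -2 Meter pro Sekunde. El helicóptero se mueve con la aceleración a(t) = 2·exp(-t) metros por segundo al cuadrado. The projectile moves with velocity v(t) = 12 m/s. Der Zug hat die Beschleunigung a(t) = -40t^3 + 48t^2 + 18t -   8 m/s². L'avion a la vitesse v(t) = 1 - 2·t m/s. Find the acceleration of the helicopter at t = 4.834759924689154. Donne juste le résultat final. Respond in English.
At t = 4.834759924689154, a = 0.0158971927153198.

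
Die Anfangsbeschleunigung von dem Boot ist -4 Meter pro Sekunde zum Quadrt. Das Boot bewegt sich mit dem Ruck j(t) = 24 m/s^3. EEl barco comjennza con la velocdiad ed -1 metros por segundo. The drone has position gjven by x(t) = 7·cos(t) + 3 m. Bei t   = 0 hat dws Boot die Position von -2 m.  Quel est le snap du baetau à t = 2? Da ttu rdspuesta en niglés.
Starting from jerk j(t) = 24, we take 1 derivative. Taking d/dt of j(t), we find s(t) = 0. Using s(t) = 0 and substituting t = 2, we find s = 0.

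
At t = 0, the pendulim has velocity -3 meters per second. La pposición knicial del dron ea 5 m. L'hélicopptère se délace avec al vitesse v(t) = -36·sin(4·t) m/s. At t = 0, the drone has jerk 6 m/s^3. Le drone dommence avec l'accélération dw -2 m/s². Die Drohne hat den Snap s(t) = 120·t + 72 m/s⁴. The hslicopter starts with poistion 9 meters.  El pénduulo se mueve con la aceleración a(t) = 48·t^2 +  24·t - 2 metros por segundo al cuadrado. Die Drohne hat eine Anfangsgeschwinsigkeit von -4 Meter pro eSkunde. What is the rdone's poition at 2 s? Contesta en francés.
Pour résoudre ceci, nous devons prendre 4 primitives de notre équation du snap s(t) = 120·t + 72. La primitive du snap est le jerk. En utilisant j(0) = 6, nous obtenons j(t) = 60·t^2 + 72·t + 6. La primitive du jerk est l'accélération. En utilisant a(0) = -2, nous obtenons a(t) = 20·t^3 + 36·t^2 + 6·t - 2. En prenant ∫a(t)dt et en appliquant v(0) = -4, nous trouvons v(t) = 5·t^4 + 12·t^3 + 3·t^2 - 2·t - 4. L'intégrale de la vitesse, avec x(0) = 5, donne la position: x(t) = t^5 + 3·t^4 + t^3 - t^2 - 4·t + 5. Nous avons la position x(t) = t^5 + 3·t^4 + t^3 - t^2 - 4·t + 5. En substituant t = 2: x(2) = 81.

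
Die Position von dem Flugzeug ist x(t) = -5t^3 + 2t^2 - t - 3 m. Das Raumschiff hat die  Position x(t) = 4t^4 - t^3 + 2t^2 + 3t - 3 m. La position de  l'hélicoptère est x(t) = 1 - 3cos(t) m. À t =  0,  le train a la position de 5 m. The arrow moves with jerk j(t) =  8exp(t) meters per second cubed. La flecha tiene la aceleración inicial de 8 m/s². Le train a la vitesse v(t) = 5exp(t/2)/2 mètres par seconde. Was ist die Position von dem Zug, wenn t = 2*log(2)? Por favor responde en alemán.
Wir müssen das Integral unserer Gleichung für die Geschwindigkeit v(t) = 5·exp(t/2)/2 1-mal finden. Mit ∫v(t)dt und Anwendung von x(0) = 5, finden wir x(t) = 5·exp(t/2). Aus der Gleichung für die Position x(t) = 5·exp(t/2), setzen wir t = 2*log(2) ein und erhalten x = 10.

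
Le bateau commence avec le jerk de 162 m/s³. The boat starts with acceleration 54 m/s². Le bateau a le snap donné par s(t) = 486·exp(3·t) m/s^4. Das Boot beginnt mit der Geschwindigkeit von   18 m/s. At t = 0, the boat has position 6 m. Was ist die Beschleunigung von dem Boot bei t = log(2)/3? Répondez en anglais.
To find the answer, we compute 2 antiderivatives of s(t) = 486·exp(3·t). The integral of snap is jerk. Using j(0) = 162, we get j(t) = 162·exp(3·t). The integral of jerk, with a(0) = 54, gives acceleration: a(t) = 54·exp(3·t). From the given acceleration equation a(t) = 54·exp(3·t), we substitute t = log(2)/3 to get a = 108.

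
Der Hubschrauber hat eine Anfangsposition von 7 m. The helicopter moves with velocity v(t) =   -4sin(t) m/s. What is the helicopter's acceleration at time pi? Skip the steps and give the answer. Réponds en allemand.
Die Beschleunigung bei t = pi ist a = 4.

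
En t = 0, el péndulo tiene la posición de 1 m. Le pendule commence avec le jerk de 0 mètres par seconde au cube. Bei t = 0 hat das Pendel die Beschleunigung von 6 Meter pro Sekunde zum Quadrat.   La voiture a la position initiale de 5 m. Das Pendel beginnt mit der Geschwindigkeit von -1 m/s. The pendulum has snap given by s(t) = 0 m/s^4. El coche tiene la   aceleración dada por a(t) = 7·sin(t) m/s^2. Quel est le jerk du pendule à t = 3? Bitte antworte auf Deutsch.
Um dies zu lösen, müssen wir 1 Stammfunktion unserer Gleichung für den Snap s(t) = 0 finden. Mit ∫s(t)dt und Anwendung von j(0) = 0, finden wir j(t) = 0. Aus der Gleichung für den Ruck j(t) = 0, setzen wir t = 3 ein und erhalten j = 0.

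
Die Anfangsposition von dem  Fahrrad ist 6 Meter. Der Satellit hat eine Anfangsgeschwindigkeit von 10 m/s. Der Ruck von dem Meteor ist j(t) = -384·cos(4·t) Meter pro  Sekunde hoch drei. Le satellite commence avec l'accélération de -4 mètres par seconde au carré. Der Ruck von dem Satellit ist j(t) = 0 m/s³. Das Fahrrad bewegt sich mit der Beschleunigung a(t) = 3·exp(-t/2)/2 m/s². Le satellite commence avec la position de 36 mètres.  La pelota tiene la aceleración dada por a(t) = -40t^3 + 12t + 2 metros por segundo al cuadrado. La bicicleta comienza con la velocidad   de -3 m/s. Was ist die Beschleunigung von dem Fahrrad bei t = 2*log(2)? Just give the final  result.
Die Beschleunigung bei t = 2*log(2) ist a = 3/4.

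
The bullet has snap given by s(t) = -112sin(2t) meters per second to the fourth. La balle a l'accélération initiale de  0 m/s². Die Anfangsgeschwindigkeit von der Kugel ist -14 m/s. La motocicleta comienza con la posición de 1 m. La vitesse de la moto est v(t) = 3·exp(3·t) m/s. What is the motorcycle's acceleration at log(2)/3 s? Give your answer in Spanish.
Para resolver esto, necesitamos tomar 1 derivada de nuestra ecuación de la velocidad v(t) = 3·exp(3·t). Tomando d/dt de v(t), encontramos a(t) = 9·exp(3·t). De la ecuación de la aceleración a(t) = 9·exp(3·t), sustituimos t = log(2)/3 para obtener a = 18.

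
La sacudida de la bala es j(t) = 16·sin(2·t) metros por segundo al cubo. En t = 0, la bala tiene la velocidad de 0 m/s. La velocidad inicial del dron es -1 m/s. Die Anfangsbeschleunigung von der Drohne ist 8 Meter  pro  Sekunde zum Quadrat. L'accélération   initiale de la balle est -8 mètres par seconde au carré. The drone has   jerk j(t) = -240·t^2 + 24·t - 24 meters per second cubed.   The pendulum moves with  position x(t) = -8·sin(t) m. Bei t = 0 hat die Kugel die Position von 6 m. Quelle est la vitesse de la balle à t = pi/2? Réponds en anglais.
Starting from jerk j(t) = 16·sin(2·t), we take 2 integrals. The integral of jerk, with a(0) = -8, gives acceleration: a(t) = -8·cos(2·t). The antiderivative of acceleration is velocity. Using v(0) = 0, we get v(t) = -4·sin(2·t). Using v(t) = -4·sin(2·t) and substituting t = pi/2, we find v = 0.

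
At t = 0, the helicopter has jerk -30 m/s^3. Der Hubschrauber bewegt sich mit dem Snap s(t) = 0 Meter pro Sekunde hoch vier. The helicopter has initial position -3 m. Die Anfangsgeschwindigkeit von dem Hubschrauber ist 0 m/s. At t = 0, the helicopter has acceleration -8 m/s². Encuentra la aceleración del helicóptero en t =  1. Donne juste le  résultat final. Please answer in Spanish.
La aceleración en t = 1 es a = -38.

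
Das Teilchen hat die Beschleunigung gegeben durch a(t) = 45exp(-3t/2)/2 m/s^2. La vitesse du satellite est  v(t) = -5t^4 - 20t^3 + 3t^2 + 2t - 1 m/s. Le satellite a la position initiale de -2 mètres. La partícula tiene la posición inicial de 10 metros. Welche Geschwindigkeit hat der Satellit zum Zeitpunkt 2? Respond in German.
Aus der Gleichung für die Geschwindigkeit v(t) = -5·t^4 - 20·t^3 + 3·t^2 + 2·t - 1, setzen wir t = 2 ein und erhalten v = -225.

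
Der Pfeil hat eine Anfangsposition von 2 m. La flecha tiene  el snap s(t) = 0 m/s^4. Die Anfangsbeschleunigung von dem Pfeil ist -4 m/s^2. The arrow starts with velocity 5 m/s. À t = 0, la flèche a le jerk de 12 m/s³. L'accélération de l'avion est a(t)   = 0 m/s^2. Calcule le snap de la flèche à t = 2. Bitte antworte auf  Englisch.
We have snap s(t) = 0. Substituting t = 2: s(2) = 0.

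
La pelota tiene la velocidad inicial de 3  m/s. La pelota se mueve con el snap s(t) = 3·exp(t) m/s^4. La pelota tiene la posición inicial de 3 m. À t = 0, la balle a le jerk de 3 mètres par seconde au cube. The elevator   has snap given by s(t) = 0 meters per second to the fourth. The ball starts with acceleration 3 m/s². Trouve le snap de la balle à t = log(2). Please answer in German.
Mit s(t) = 3·exp(t) und Einsetzen von t = log(2), finden wir s = 6.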